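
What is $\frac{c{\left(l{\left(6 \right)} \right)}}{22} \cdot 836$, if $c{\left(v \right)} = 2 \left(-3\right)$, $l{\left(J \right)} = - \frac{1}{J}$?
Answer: $-228$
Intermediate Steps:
$c{\left(v \right)} = -6$
$\frac{c{\left(l{\left(6 \right)} \right)}}{22} \cdot 836 = - \frac{6}{22} \cdot 836 = \left(-6\right) \frac{1}{22} \cdot 836 = \left(- \frac{3}{11}\right) 836 = -228$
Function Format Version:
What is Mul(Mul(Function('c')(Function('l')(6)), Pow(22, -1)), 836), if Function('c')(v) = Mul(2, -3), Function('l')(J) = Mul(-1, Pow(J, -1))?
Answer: -228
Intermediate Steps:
Function('c')(v) = -6
Mul(Mul(Function('c')(Function('l')(6)), Pow(22, -1)), 836) = Mul(Mul(-6, Pow(22, -1)), 836) = Mul(Mul(-6, Rational(1, 22)), 836) = Mul(Rational(-3, 11), 836) = -228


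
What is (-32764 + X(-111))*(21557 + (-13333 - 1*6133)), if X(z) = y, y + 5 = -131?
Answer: -68793900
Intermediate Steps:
y = -136 (y = -5 - 131 = -136)
X(z) = -136
(-32764 + X(-111))*(21557 + (-13333 - 1*6133)) = (-32764 - 136)*(21557 + (-13333 - 1*6133)) = -32900*(21557 + (-13333 - 6133)) = -32900*(21557 - 19466) = -32900*2091 = -68793900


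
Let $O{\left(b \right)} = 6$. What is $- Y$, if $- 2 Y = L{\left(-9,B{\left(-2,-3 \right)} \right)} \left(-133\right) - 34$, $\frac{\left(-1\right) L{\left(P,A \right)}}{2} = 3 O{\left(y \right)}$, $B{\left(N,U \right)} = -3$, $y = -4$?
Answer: $2377$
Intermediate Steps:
$L{\left(P,A \right)} = -36$ ($L{\left(P,A \right)} = - 2 \cdot 3 \cdot 6 = \left(-2\right) 18 = -36$)
$Y = -2377$ ($Y = - \frac{\left(-36\right) \left(-133\right) - 34}{2} = - \frac{4788 - 34}{2} = \left(- \frac{1}{2}\right) 4754 = -2377$)
$- Y = \left(-1\right) \left(-2377\right) = 2377$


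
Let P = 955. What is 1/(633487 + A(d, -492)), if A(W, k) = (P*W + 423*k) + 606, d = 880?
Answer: 1/1266377 ≈ 7.8965e-7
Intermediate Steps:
A(W, k) = 606 + 423*k + 955*W (A(W, k) = (955*W + 423*k) + 606 = (423*k + 955*W) + 606 = 606 + 423*k + 955*W)
1/(633487 + A(d, -492)) = 1/(633487 + (606 + 423*(-492) + 955*880)) = 1/(633487 + (606 - 208116 + 840400)) = 1/(633487 + 632890) = 1/1266377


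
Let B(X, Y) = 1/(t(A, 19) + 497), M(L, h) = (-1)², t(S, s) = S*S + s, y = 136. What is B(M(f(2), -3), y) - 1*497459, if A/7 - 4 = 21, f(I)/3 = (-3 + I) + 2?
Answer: -15491370718/31141 ≈ -4.9746e+5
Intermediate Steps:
f(I) = -3 + 3*I (f(I) = 3*((-3 + I) + 2) = 3*(-1 + I) = -3 + 3*I)
A = 175 (A = 28 + 7*21 = 28 + 147 = 175)
t(S, s) = s + S² (t(S, s) = S² + s = s + S²)
M(L, h) = 1
B(X, Y) = 1/31141 (B(X, Y) = 1/((19 + 175²) + 497) = 1/((19 + 30625) + 497) = 1/(30644 + 497) = 1/31141)
B(M(f(2), -3), y) - 1*497459 = 1/31141 - 1*497459 = 1/31141 - 497459 = -15491370718/31141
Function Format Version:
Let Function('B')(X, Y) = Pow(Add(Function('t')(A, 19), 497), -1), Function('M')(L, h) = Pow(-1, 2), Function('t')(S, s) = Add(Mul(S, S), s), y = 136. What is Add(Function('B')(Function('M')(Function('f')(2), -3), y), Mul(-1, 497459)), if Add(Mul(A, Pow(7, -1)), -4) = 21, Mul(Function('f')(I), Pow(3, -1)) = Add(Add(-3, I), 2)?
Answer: Rational(-15491370718, 31141) ≈ -4.9746e+5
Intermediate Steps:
Function('f')(I) = Add(-3, Mul(3, I)) (Function('f')(I) = Mul(3, Add(Add(-3, I), 2)) = Mul(3, Add(-1, I)) = Add(-3, Mul(3, I)))
A = 175 (A = Add(28, Mul(7, 21)) = Add(28, 147) = 175)
Function('t')(S, s) = Add(s, Pow(S, 2)) (Function('t')(S, s) = Add(Pow(S, 2), s) = Add(s, Pow(S, 2)))
Function('M')(L, h) = 1
Function('B')(X, Y) = Rational(1, 31141) (Function('B')(X, Y) = Pow(Add(Add(19, Pow(175, 2)), 497), -1) = Pow(Add(Add(19, 30625), 497), -1) = Pow(Add(30644, 497), -1) = Pow(31141, -1) = Rational(1, 31141))
Add(Function('B')(Function('M')(Function('f')(2), -3), y), Mul(-1, 497459)) = Add(Rational(1, 31141), Mul(-1, 497459)) = Add(Rational(1, 31141), -497459) = Rational(-15491370718, 31141)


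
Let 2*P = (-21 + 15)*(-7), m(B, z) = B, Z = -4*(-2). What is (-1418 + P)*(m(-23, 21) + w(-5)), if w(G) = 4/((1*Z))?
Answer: 62865/2 ≈ 31433.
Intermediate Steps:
Z = 8
P = 21 (P = ((-21 + 15)*(-7))/2 = (-6*(-7))/2 = (½)*42 = 21)
w(G) = ½ (w(G) = 4/((1*8)) = 4/8 = 4*(⅛) = ½)
(-1418 + P)*(m(-23, 21) + w(-5)) = (-1418 + 21)*(-23 + ½) = -1397*(-45/2) = 62865/2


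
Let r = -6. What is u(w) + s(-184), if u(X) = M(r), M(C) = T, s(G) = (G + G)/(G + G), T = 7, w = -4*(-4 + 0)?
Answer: 8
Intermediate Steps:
w = 16 (w = -4*(-4) = 16)
s(G) = 1 (s(G) = (2*G)/((2*G)) = (2*G)*(1/(2*G)) = 1)
M(C) = 7
u(X) = 7
u(w) + s(-184) = 7 + 1 = 8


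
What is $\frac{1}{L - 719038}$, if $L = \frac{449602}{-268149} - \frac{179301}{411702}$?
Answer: $- \frac{623714574}{448475797269001} \approx -1.3907 \cdot 10^{-6}$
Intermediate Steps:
$L = - \frac{1317409189}{623714574}$ ($L = 449602 \left(- \frac{1}{268149}\right) - \frac{1013}{2326} = - \frac{449602}{268149} - \frac{1013}{2326} = - \frac{1317409189}{623714574} \approx -2.1122$)
$\frac{1}{L - 719038} = \frac{1}{- \frac{1317409189}{623714574} - 719038} = \frac{1}{- \frac{448475797269001}{623714574}} = - \frac{623714574}{448475797269001}$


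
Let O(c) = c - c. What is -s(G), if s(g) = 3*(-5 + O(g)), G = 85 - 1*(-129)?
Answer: 15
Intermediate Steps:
G = 214 (G = 85 + 129 = 214)
O(c) = 0
s(g) = -15 (s(g) = 3*(-5 + 0) = 3*(-5) = -15)
-s(G) = -1*(-15) = 15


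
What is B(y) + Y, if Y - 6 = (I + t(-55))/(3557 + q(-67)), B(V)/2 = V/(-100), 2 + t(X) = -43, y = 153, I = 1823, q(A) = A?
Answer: 60193/17450 ≈ 3.4495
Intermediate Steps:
t(X) = -45 (t(X) = -2 - 43 = -45)
B(V) = -V/50 (B(V) = 2*(V/(-100)) = 2*(V*(-1/100)) = 2*(-V/100) = -V/50)
Y = 11359/1745 (Y = 6 + (1823 - 45)/(3557 - 67) = 6 + 1778/3490 = 6 + 1778*(1/3490) = 6 + 889/1745 = 11359/1745 ≈ 6.5095)
B(y) + Y = -1/50*153 + 11359/1745 = -153/50 + 11359/1745 = 60193/17450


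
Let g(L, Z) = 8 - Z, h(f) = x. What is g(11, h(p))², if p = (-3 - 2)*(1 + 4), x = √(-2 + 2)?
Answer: 64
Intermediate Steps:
x = 0 (x = √0 = 0)
p = -25 (p = -5*5 = -25)
h(f) = 0
g(11, h(p))² = (8 - 1*0)² = (8 + 0)² = 8² = 64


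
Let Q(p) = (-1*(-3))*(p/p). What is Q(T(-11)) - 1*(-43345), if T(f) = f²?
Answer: 43348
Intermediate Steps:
Q(p) = 3 (Q(p) = 3*1 = 3)
Q(T(-11)) - 1*(-43345) = 3 - 1*(-43345) = 3 + 43345 = 43348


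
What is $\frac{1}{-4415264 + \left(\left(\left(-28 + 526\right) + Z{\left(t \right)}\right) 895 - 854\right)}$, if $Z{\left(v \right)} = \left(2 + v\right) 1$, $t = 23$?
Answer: $- \frac{1}{3948033} \approx -2.5329 \cdot 10^{-7}$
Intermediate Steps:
$Z{\left(v \right)} = 2 + v$
$\frac{1}{-4415264 + \left(\left(\left(-28 + 526\right) + Z{\left(t \right)}\right) 895 - 854\right)} = \frac{1}{-4415264 - \left(854 - \left(\left(-28 + 526\right) + \left(2 + 23\right)\right) 895\right)} = \frac{1}{-4415264 - \left(854 - \left(498 + 25\right) 895\right)} = \frac{1}{-4415264 + \left(523 \cdot 895 - 854\right)} = \frac{1}{-4415264 + \left(468085 - 854\right)} = \frac{1}{-4415264 + 467231} = \frac{1}{-3948033} = - \frac{1}{3948033}$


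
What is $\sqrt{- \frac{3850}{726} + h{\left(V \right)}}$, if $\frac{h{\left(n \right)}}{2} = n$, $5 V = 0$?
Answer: $\frac{5 i \sqrt{231}}{33} \approx 2.3028 i$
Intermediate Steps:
$V = 0$ ($V = \frac{1}{5} \cdot 0 = 0$)
$h{\left(n \right)} = 2 n$
$\sqrt{- \frac{3850}{726} + h{\left(V \right)}} = \sqrt{- \frac{3850}{726} + 2 \cdot 0} = \sqrt{\left(-3850\right) \frac{1}{726} + 0} = \sqrt{- \frac{175}{33} + 0} = \sqrt{- \frac{175}{33}} = \frac{5 i \sqrt{231}}{33}$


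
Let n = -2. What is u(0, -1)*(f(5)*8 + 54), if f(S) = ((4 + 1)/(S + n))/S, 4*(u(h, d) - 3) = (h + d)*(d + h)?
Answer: 1105/6 ≈ 184.17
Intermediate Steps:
u(h, d) = 3 + (d + h)**2/4 (u(h, d) = 3 + ((h + d)*(d + h))/4 = 3 + ((d + h)*(d + h))/4 = 3 + (d + h)**2/4)
f(S) = 5/(S*(-2 + S)) (f(S) = ((4 + 1)/(S - 2))/S = (5/(-2 + S))/S = 5/(S*(-2 + S)))
u(0, -1)*(f(5)*8 + 54) = (3 + (-1 + 0)**2/4)*((5/(5*(-2 + 5)))*8 + 54) = (3 + (1/4)*(-1)**2)*((5*(1/5)/3)*8 + 54) = (3 + (1/4)*1)*((5*(1/5)*(1/3))*8 + 54) = (3 + 1/4)*((1/3)*8 + 54) = 13*(8/3 + 54)/4 = (13/4)*(170/3) = 1105/6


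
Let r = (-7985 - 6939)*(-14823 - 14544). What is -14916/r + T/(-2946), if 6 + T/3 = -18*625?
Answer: 205549477339/17932674669 ≈ 11.462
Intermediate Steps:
T = -33768 (T = -18 + 3*(-18*625) = -18 + 3*(-11250) = -18 - 33750 = -33768)
r = 438273108 (r = -14924*(-29367) = 438273108)
-14916/r + T/(-2946) = -14916/438273108 - 33768/(-2946) = -14916*1/438273108 - 33768*(-1/2946) = -1243/36522759 + 5628/491 = 205549477339/17932674669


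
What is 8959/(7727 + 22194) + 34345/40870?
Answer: 278758215/244574254 ≈ 1.1398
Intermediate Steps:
8959/(7727 + 22194) + 34345/40870 = 8959/29921 + 34345*(1/40870) = 8959*(1/29921) + 6869/8174 = 8959/29921 + 6869/8174 = 278758215/244574254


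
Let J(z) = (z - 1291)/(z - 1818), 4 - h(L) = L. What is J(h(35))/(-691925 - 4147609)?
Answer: -661/4474149183 ≈ -1.4774e-7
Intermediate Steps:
h(L) = 4 - L
J(z) = (-1291 + z)/(-1818 + z)
J(h(35))/(-691925 - 4147609) = ((-1291 + (4 - 1*35))/(-1818 + (4 - 1*35)))/(-691925 - 4147609) = ((-1291 + (4 - 35))/(-1818 + (4 - 35)))/(-4839534) = ((-1291 - 31)/(-1818 - 31))*(-1/4839534) = (-1322/(-1849))*(-1/4839534) = -1/1849*(-1322)*(-1/4839534) = (1322/1849)*(-1/4839534) = -661/4474149183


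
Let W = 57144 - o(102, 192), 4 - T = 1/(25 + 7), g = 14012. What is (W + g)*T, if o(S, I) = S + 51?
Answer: 9017381/32 ≈ 2.8179e+5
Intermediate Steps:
o(S, I) = 51 + S
T = 127/32 (T = 4 - 1/(25 + 7) = 4 - 1/32 = 127/32 ≈ 3.9688)
W = 56991 (W = 57144 - (51 + 102) = 57144 - 1*153 = 57144 - 153 = 56991)
(W + g)*T = (56991 + 14012)*(127/32) = 71003*(127/32) = 9017381/32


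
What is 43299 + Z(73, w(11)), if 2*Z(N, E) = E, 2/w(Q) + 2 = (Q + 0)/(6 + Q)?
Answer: 995860/23 ≈ 43298.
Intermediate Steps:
w(Q) = 2/(-2 + Q/(6 + Q)) (w(Q) = 2/(-2 + (Q + 0)/(6 + Q)) = 2/(-2 + Q/(6 + Q)))
Z(N, E) = E/2
43299 + Z(73, w(11)) = 43299 + (2*(-6 - 1*11)/(12 + 11))/2 = 43299 + (2*(-6 - 11)/23)/2 = 43299 + (2*(1/23)*(-17))/2 = 43299 + (1/2)*(-34/23) = 43299 - 17/23 = 995860/23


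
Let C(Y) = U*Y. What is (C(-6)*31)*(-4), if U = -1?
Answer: -744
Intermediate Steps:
C(Y) = -Y
(C(-6)*31)*(-4) = (-1*(-6)*31)*(-4) = (6*31)*(-4) = 186*(-4) = -744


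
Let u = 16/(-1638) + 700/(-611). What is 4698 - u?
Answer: 180884590/38493 ≈ 4699.2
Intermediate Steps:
u = -44476/38493 (u = 16*(-1/1638) + 700*(-1/611) = -8/819 - 700/611 = -44476/38493 ≈ -1.1554)
4698 - u = 4698 - 1*(-44476/38493) = 4698 + 44476/38493 = 180884590/38493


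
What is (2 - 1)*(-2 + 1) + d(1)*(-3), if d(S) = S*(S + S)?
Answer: -7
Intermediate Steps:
d(S) = 2*S**2 (d(S) = S*(2*S) = 2*S**2)
(2 - 1)*(-2 + 1) + d(1)*(-3) = (2 - 1)*(-2 + 1) + (2*1**2)*(-3) = 1*(-1) + (2*1)*(-3) = -1 + 2*(-3) = -1 - 6 = -7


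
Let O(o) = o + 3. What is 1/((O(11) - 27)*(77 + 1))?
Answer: -1/1014 ≈ -0.00098619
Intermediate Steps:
O(o) = 3 + o
1/((O(11) - 27)*(77 + 1)) = 1/(((3 + 11) - 27)*(77 + 1)) = 1/((14 - 27)*78) = 1/(-13*78) = 1/(-1014) = -1/1014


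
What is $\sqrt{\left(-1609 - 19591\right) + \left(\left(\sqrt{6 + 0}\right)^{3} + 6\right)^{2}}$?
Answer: $2 \sqrt{-5237 + 18 \sqrt{6}} \approx 144.12 i$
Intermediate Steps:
$\sqrt{\left(-1609 - 19591\right) + \left(\left(\sqrt{6 + 0}\right)^{3} + 6\right)^{2}} = \sqrt{-21200 + \left(\left(\sqrt{6}\right)^{3} + 6\right)^{2}} = \sqrt{-21200 + \left(6 \sqrt{6} + 6\right)^{2}} = \sqrt{-21200 + \left(6 + 6 \sqrt{6}\right)^{2}}$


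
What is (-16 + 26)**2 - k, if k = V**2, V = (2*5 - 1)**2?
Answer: -6461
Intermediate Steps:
V = 81 (V = (10 - 1)**2 = 9**2 = 81)
k = 6561 (k = 81**2 = 6561)
(-16 + 26)**2 - k = (-16 + 26)**2 - 1*6561 = 10**2 - 6561 = 100 - 6561 = -6461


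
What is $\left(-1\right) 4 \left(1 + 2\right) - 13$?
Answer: $-25$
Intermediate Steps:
$\left(-1\right) 4 \left(1 + 2\right) - 13 = \left(-4\right) 3 - 13 = -12 - 13 = -25$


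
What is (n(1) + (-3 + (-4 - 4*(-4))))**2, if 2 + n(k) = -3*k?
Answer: 16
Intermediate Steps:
n(k) = -2 - 3*k
(n(1) + (-3 + (-4 - 4*(-4))))**2 = ((-2 - 3*1) + (-3 + (-4 - 4*(-4))))**2 = ((-2 - 3) + (-3 + (-4 + 16)))**2 = (-5 + (-3 + 12))**2 = (-5 + 9)**2 = 4**2 = 16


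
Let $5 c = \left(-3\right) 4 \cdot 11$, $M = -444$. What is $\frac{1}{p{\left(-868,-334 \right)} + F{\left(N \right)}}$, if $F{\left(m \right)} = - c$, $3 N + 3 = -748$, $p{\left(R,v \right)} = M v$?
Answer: $\frac{5}{741612} \approx 6.7421 \cdot 10^{-6}$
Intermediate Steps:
$p{\left(R,v \right)} = - 444 v$
$c = - \frac{132}{5}$ ($c = \frac{\left(-3\right) 4 \cdot 11}{5} = \frac{\left(-12\right) 11}{5} = \frac{1}{5} \left(-132\right) = - \frac{132}{5} \approx -26.4$)
$N = - \frac{751}{3}$ ($N = -1 + \frac{1}{3} \left(-748\right) = -1 - \frac{748}{3} = - \frac{751}{3} \approx -250.33$)
$F{\left(m \right)} = \frac{132}{5}$ ($F{\left(m \right)} = \left(-1\right) \left(- \frac{132}{5}\right) = \frac{132}{5}$)
$\frac{1}{p{\left(-868,-334 \right)} + F{\left(N \right)}} = \frac{1}{\left(-444\right) \left(-334\right) + \frac{132}{5}} = \frac{1}{148296 + \frac{132}{5}} = \frac{1}{\frac{741612}{5}} = \frac{5}{741612}$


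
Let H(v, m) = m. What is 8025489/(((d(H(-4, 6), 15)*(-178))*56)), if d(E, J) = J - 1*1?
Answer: -8025489/139552 ≈ -57.509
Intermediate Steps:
d(E, J) = -1 + J (d(E, J) = J - 1 = -1 + J)
8025489/(((d(H(-4, 6), 15)*(-178))*56)) = 8025489/((((-1 + 15)*(-178))*56)) = 8025489/(((14*(-178))*56)) = 8025489/((-2492*56)) = 8025489/(-139552) = 8025489*(-1/139552) = -8025489/139552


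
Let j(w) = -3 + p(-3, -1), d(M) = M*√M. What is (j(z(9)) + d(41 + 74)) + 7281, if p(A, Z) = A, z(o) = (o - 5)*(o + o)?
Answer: 7275 + 115*√115 ≈ 8508.2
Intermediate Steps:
z(o) = 2*o*(-5 + o) (z(o) = (-5 + o)*(2*o) = 2*o*(-5 + o))
d(M) = M^(3/2)
j(w) = -6 (j(w) = -3 - 3 = -6)
(j(z(9)) + d(41 + 74)) + 7281 = (-6 + (41 + 74)^(3/2)) + 7281 = (-6 + 115^(3/2)) + 7281 = (-6 + 115*√115) + 7281 = 7275 + 115*√115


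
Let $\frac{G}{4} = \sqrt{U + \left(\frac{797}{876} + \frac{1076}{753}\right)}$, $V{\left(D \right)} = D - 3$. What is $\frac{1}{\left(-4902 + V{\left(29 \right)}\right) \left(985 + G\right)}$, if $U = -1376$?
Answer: $- \frac{18048155}{88646392827316} + \frac{i \sqrt{1844729938417}}{44323196413658} \approx -2.036 \cdot 10^{-7} + 3.0643 \cdot 10^{-8} i$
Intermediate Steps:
$V{\left(D \right)} = -3 + D$
$G = \frac{2 i \sqrt{1844729938417}}{18323}$ ($G = 4 \sqrt{-1376 + \left(\frac{797}{876} + \frac{1076}{753}\right)} = 4 \sqrt{-1376 + \frac{171413}{73292}} = 4 \sqrt{- \frac{100678379}{73292}} = 4 \frac{i \sqrt{1844729938417}}{36646} = \frac{2 i \sqrt{1844729938417}}{18323} \approx 148.25 i$)
$\frac{1}{\left(-4902 + V{\left(29 \right)}\right) \left(985 + G\right)} = \frac{1}{\left(-4902 + \left(-3 + 29\right)\right) \left(985 + \frac{2 i \sqrt{1844729938417}}{18323}\right)} = \frac{1}{\left(-4902 + 26\right) \left(985 + \frac{2 i \sqrt{1844729938417}}{18323}\right)} = \frac{1}{\left(-4876\right) \left(985 + \frac{2 i \sqrt{1844729938417}}{18323}\right)} = \frac{1}{-4802860 - \frac{9752 i \sqrt{1844729938417}}{18323}}$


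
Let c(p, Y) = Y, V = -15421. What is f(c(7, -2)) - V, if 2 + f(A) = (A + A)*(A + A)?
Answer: 15435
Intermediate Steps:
f(A) = -2 + 4*A² (f(A) = -2 + (A + A)*(A + A) = -2 + (2*A)*(2*A) = -2 + 4*A²)
f(c(7, -2)) - V = (-2 + 4*(-2)²) - 1*(-15421) = (-2 + 4*4) + 15421 = (-2 + 16) + 15421 = 14 + 15421 = 15435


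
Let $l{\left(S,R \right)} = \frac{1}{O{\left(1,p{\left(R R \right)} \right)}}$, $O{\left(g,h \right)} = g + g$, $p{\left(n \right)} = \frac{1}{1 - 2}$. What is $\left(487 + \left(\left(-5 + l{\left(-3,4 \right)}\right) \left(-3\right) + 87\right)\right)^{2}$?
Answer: $\frac{1380625}{4} \approx 3.4516 \cdot 10^{5}$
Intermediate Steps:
$p{\left(n \right)} = -1$ ($p{\left(n \right)} = \frac{1}{-1} = -1$)
$O{\left(g,h \right)} = 2 g$
$l{\left(S,R \right)} = \frac{1}{2}$ ($l{\left(S,R \right)} = \frac{1}{2 \cdot 1} = \frac{1}{2}$)
$\left(487 + \left(\left(-5 + l{\left(-3,4 \right)}\right) \left(-3\right) + 87\right)\right)^{2} = \left(487 + \left(\left(-5 + \frac{1}{2}\right) \left(-3\right) + 87\right)\right)^{2} = \left(487 + \left(\left(- \frac{9}{2}\right) \left(-3\right) + 87\right)\right)^{2} = \left(487 + \left(\frac{27}{2} + 87\right)\right)^{2} = \left(487 + \frac{201}{2}\right)^{2} = \left(\frac{1175}{2}\right)^{2} = \frac{1380625}{4}$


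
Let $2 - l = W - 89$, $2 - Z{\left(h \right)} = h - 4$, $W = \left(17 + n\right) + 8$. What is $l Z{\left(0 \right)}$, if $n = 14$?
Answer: $312$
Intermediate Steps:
$W = 39$ ($W = \left(17 + 14\right) + 8 = 31 + 8 = 39$)
$Z{\left(h \right)} = 6 - h$ ($Z{\left(h \right)} = 2 - \left(h - 4\right) = 2 - \left(-4 + h\right) = 6 - h$)
$l = 52$ ($l = 2 - \left(39 - 89\right) = 2 - -50 = 2 + 50 = 52$)
$l Z{\left(0 \right)} = 52 \left(6 - 0\right) = 52 \left(6 + 0\right) = 52 \cdot 6 = 312$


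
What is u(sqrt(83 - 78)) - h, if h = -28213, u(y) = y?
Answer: 28213 + sqrt(5) ≈ 28215.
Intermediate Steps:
u(sqrt(83 - 78)) - h = sqrt(83 - 78) - 1*(-28213) = sqrt(5) + 28213 = 28213 + sqrt(5)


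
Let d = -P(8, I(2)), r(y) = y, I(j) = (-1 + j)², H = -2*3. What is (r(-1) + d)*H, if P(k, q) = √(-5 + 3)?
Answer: 6 + 6*I*√2 ≈ 6.0 + 8.4853*I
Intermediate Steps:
H = -6
P(k, q) = I*√2 (P(k, q) = √(-2) = I*√2)
d = -I*√2 ≈ -1.4142*I
(r(-1) + d)*H = (-1 - I*√2)*(-6) = 6 + 6*I*√2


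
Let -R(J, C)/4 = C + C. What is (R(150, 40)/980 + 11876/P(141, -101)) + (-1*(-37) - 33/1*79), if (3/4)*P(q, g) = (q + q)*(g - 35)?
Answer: -1610239145/626416 ≈ -2570.6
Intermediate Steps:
R(J, C) = -8*C (R(J, C) = -4*(C + C) = -8*C)
P(q, g) = 8*q*(-35 + g)/3 (P(q, g) = 4*((q + q)*(g - 35))/3 = 4*((2*q)*(-35 + g))/3 = 4*(2*q*(-35 + g))/3 = 8*q*(-35 + g)/3)
(R(150, 40)/980 + 11876/P(141, -101)) + (-1*(-37) - 33/1*79) = (-8*40/980 + 11876/(((8/3)*141*(-35 - 101)))) + (-1*(-37) - 33/1*79) = (-320*1/980 + 11876/(((8/3)*141*(-136)))) + (37 - 33*1*79) = (-16/49 + 11876/(-51136)) + (37 - 33*79) = (-16/49 + 11876*(-1/51136)) + (37 - 2607) = (-16/49 - 2969/12784) - 2570 = -350025/626416 - 2570 = -1610239145/626416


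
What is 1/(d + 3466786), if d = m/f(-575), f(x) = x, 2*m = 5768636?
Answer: 575/1990517632 ≈ 2.8887e-7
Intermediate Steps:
m = 2884318 (m = (1/2)*5768636 = 2884318)
d = -2884318/575 (d = 2884318/(-575) = 2884318*(-1/575) = -2884318/575 ≈ -5016.2)
1/(d + 3466786) = 1/(-2884318/575 + 3466786) = 1/(1990517632/575) = 575/1990517632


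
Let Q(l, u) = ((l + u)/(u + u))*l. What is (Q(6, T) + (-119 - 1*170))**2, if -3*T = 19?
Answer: 30118144/361 ≈ 83430.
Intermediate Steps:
T = -19/3 (T = -1/3*19 = -19/3 ≈ -6.3333)
Q(l, u) = l*(l + u)/(2*u) (Q(l, u) = ((l + u)/((2*u)))*l = ((l + u)*(1/(2*u)))*l = ((l + u)/(2*u))*l = l*(l + u)/(2*u))
(Q(6, T) + (-119 - 1*170))**2 = ((1/2)*6*(6 - 19/3)/(-19/3) + (-119 - 1*170))**2 = ((1/2)*6*(-3/19)*(-1/3) + (-119 - 170))**2 = (3/19 - 289)**2 = (-5488/19)**2 = 30118144/361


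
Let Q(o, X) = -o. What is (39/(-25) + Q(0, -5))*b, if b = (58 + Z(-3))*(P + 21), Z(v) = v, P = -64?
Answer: 18447/5 ≈ 3689.4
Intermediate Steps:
b = -2365 (b = (58 - 3)*(-64 + 21) = 55*(-43) = -2365)
(39/(-25) + Q(0, -5))*b = (39/(-25) - 1*0)*(-2365) = (39*(-1/25) + 0)*(-2365) = (-39/25 + 0)*(-2365) = -39/25*(-2365) = 18447/5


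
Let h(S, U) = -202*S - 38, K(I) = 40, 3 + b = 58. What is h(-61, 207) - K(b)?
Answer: 12244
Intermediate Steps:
b = 55 (b = -3 + 58 = 55)
h(S, U) = -38 - 202*S
h(-61, 207) - K(b) = (-38 - 202*(-61)) - 1*40 = (-38 + 12322) - 40 = 12284 - 40 = 12244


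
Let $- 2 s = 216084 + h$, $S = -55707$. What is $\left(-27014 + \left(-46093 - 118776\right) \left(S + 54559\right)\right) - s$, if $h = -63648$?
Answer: $189318816$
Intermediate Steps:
$s = -76218$ ($s = - \frac{216084 - 63648}{2} = \left(- \frac{1}{2}\right) 152436 = -76218$)
$\left(-27014 + \left(-46093 - 118776\right) \left(S + 54559\right)\right) - s = \left(-27014 + \left(-46093 - 118776\right) \left(-55707 + 54559\right)\right) - -76218 = \left(-27014 - -189269612\right) + 76218 = \left(-27014 + 189269612\right) + 76218 = 189242598 + 76218 = 189318816$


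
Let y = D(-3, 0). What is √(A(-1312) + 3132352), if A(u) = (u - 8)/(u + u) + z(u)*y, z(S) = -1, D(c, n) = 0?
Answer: √84247752922/164 ≈ 1769.8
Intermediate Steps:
y = 0
A(u) = (-8 + u)/(2*u) (A(u) = (u - 8)/(u + u) - 1*0 = (-8 + u)/((2*u)) + 0 = (-8 + u)*(1/(2*u)) + 0 = (-8 + u)/(2*u) + 0 = (-8 + u)/(2*u))
√(A(-1312) + 3132352) = √((½)*(-8 - 1312)/(-1312) + 3132352) = √((½)*(-1/1312)*(-1320) + 3132352) = √(165/328 + 3132352) = √(1027411621/328) = √84247752922/164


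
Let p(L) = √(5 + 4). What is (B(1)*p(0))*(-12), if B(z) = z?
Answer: -36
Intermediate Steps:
p(L) = 3 (p(L) = √9 = 3)
(B(1)*p(0))*(-12) = (1*3)*(-12) = 3*(-12) = -36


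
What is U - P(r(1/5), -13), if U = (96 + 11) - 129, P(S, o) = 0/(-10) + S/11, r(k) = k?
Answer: -1211/55 ≈ -22.018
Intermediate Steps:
P(S, o) = S/11 (P(S, o) = 0*(-⅒) + S*(1/11) = 0 + S/11 = S/11)
U = -22 (U = 107 - 129 = -22)
U - P(r(1/5), -13) = -22 - 1/(11*5) = -22 - 1*1/55 = -22 - 1/55 = -1211/55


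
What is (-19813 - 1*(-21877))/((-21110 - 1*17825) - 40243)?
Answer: -1032/39589 ≈ -0.026068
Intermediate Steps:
(-19813 - 1*(-21877))/((-21110 - 1*17825) - 40243) = (-19813 + 21877)/((-21110 - 17825) - 40243) = 2064/(-38935 - 40243) = 2064/(-79178) = 2064*(-1/79178) = -1032/39589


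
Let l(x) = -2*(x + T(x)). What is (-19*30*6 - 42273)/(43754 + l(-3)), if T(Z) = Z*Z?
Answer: -45693/43742 ≈ -1.0446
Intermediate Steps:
T(Z) = Z²
l(x) = -2*x - 2*x² (l(x) = -2*(x + x²) = -2*x - 2*x²)
(-19*30*6 - 42273)/(43754 + l(-3)) = (-19*30*6 - 42273)/(43754 + 2*(-3)*(-1 - 1*(-3))) = (-570*6 - 42273)/(43754 + 2*(-3)*(-1 + 3)) = (-3420 - 42273)/(43754 + 2*(-3)*2) = -45693/(43754 - 12) = -45693/43742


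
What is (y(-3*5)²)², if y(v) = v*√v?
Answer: 11390625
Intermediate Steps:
y(v) = v^(3/2)
(y(-3*5)²)² = (((-3*5)^(3/2))²)² = (((-15)^(3/2))²)² = ((-15*I*√15)²)² = (-3375)² = 11390625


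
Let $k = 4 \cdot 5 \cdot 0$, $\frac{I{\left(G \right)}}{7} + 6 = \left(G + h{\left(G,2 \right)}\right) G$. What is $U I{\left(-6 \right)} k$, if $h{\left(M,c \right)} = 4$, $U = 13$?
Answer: $0$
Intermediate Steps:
$I{\left(G \right)} = -42 + 7 G \left(4 + G\right)$ ($I{\left(G \right)} = -42 + 7 \left(G + 4\right) G = -42 + 7 \left(4 + G\right) G = -42 + 7 G \left(4 + G\right)$)
$k = 0$ ($k = 20 \cdot 0 = 0$)
$U I{\left(-6 \right)} k = 13 \left(-42 + 7 \left(-6\right)^{2} + 28 \left(-6\right)\right) 0 = 13 \left(-42 + 7 \cdot 36 - 168\right) 0 = 13 \left(-42 + 252 - 168\right) 0 = 13 \cdot 42 \cdot 0 = 546 \cdot 0 = 0$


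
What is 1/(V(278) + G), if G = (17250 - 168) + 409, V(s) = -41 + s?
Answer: 1/17728 ≈ 5.6408e-5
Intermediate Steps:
G = 17491 (G = 17082 + 409 = 17491)
1/(V(278) + G) = 1/((-41 + 278) + 17491) = 1/(237 + 17491) = 1/17728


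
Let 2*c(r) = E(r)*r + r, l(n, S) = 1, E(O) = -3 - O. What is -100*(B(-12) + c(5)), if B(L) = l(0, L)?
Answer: 1650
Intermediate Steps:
B(L) = 1
c(r) = r/2 + r*(-3 - r)/2 (c(r) = ((-3 - r)*r + r)/2 = (r*(-3 - r) + r)/2 = (r + r*(-3 - r))/2 = r/2 + r*(-3 - r)/2)
-100*(B(-12) + c(5)) = -100*(1 - ½*5*(2 + 5)) = -100*(1 - ½*5*7) = -100*(1 - 35/2) = -100*(-33/2) = 1650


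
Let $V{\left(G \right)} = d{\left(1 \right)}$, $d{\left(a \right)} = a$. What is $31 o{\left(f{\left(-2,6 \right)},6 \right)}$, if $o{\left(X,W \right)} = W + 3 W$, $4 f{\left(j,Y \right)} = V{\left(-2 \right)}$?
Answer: $744$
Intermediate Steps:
$V{\left(G \right)} = 1$
$f{\left(j,Y \right)} = \frac{1}{4}$ ($f{\left(j,Y \right)} = \frac{1}{4} \cdot 1 = \frac{1}{4}$)
$o{\left(X,W \right)} = 4 W$
$31 o{\left(f{\left(-2,6 \right)},6 \right)} = 31 \cdot 4 \cdot 6 = 31 \cdot 24 = 744$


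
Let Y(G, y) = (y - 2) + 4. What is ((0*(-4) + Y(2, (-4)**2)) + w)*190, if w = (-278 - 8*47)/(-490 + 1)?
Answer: 598880/163 ≈ 3674.1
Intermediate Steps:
Y(G, y) = 2 + y (Y(G, y) = (-2 + y) + 4 = 2 + y)
w = 218/163 (w = (-278 - 376)/(-489) = -654*(-1/489) = 218/163 ≈ 1.3374)
((0*(-4) + Y(2, (-4)**2)) + w)*190 = ((0*(-4) + (2 + (-4)**2)) + 218/163)*190 = ((0 + (2 + 16)) + 218/163)*190 = ((0 + 18) + 218/163)*190 = (18 + 218/163)*190 = (3152/163)*190 = 598880/163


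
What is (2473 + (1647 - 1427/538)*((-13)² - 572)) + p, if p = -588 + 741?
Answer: -355104789/538 ≈ -6.6005e+5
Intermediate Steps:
p = 153
(2473 + (1647 - 1427/538)*((-13)² - 572)) + p = (2473 + (1647 - 1427/538)*((-13)² - 572)) + 153 = (2473 + (1647 - 1427*1/538)*(169 - 572)) + 153 = (2473 + (1647 - 1427/538)*(-403)) + 153 = (2473 + (884659/538)*(-403)) + 153 = (2473 - 356517577/538) + 153 = -355187103/538 + 153 = -355104789/538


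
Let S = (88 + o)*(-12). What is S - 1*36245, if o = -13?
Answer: -37145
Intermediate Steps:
S = -900 (S = (88 - 13)*(-12) = 75*(-12) = -900)
S - 1*36245 = -900 - 1*36245 = -900 - 36245 = -37145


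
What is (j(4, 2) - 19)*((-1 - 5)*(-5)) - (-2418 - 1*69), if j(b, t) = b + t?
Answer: 2097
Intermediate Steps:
(j(4, 2) - 19)*((-1 - 5)*(-5)) - (-2418 - 1*69) = ((4 + 2) - 19)*((-1 - 5)*(-5)) - (-2418 - 1*69) = (6 - 19)*(-6*(-5)) - (-2418 - 69) = -13*30 - 1*(-2487) = -390 + 2487 = 2097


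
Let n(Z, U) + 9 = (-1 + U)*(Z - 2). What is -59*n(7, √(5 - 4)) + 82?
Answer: 613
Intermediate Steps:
n(Z, U) = -9 + (-1 + U)*(-2 + Z) (n(Z, U) = -9 + (-1 + U)*(Z - 2) = -9 + (-1 + U)*(-2 + Z))
-59*n(7, √(5 - 4)) + 82 = -59*(-7 - 1*7 - 2*√(5 - 4) + √(5 - 4)*7) + 82 = -59*(-7 - 7 - 2*√1 + √1*7) + 82 = -59*(-7 - 7 - 2*1 + 1*7) + 82 = -59*(-7 - 7 - 2 + 7) + 82 = -59*(-9) + 82 = 531 + 82 = 613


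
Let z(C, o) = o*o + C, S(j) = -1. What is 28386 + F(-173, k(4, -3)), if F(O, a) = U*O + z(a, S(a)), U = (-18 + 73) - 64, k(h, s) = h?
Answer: 29948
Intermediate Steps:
U = -9 (U = 55 - 64 = -9)
z(C, o) = C + o² (z(C, o) = o² + C = C + o²)
F(O, a) = 1 + a - 9*O (F(O, a) = -9*O + (a + (-1)²) = -9*O + (a + 1) = -9*O + (1 + a) = 1 + a - 9*O)
28386 + F(-173, k(4, -3)) = 28386 + (1 + 4 - 9*(-173)) = 28386 + (1 + 4 + 1557) = 28386 + 1562 = 29948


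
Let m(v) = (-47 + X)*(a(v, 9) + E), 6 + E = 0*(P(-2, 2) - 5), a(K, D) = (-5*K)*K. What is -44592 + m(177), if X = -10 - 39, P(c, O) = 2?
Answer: 14993904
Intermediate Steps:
a(K, D) = -5*K²
X = -49
E = -6 (E = -6 + 0*(2 - 5) = -6 + 0*(-3) = -6 + 0 = -6)
m(v) = 576 + 480*v² (m(v) = (-47 - 49)*(-5*v² - 6) = -96*(-6 - 5*v²) = 576 + 480*v²)
-44592 + m(177) = -44592 + (576 + 480*177²) = -44592 + (576 + 480*31329) = -44592 + (576 + 15037920) = -44592 + 15038496 = 14993904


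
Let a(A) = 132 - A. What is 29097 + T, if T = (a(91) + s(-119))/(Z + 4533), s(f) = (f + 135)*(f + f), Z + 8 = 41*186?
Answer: 353553880/12151 ≈ 29097.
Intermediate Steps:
Z = 7618 (Z = -8 + 41*186 = -8 + 7626 = 7618)
s(f) = 2*f*(135 + f) (s(f) = (135 + f)*(2*f) = 2*f*(135 + f))
T = -3767/12151 (T = ((132 - 1*91) + 2*(-119)*(135 - 119))/(7618 + 4533) = ((132 - 91) + 2*(-119)*16)/12151 = (41 - 3808)*(1/12151) = -3767*1/12151 = -3767/12151 ≈ -0.31002)
29097 + T = 29097 - 3767/12151 = 353553880/12151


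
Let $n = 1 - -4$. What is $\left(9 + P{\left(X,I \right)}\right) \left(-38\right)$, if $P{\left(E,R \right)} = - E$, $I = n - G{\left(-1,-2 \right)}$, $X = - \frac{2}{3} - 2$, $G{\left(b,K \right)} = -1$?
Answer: $- \frac{1330}{3} \approx -443.33$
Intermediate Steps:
$X = - \frac{8}{3}$ ($X = \left(-2\right) \frac{1}{3} - 2 = - \frac{2}{3} - 2 = - \frac{8}{3} \approx -2.6667$)
$n = 5$ ($n = 1 + 4 = 5$)
$I = 6$ ($I = 5 - -1 = 5 + 1 = 6$)
$\left(9 + P{\left(X,I \right)}\right) \left(-38\right) = \left(9 - - \frac{8}{3}\right) \left(-38\right) = \left(9 + \frac{8}{3}\right) \left(-38\right) = \frac{35}{3} \left(-38\right) = - \frac{1330}{3}$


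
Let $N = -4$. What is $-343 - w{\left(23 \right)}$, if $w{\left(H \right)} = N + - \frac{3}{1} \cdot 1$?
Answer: $-336$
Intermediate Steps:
$w{\left(H \right)} = -7$ ($w{\left(H \right)} = -4 + - \frac{3}{1} \cdot 1 = -4 + \left(-3\right) 1 \cdot 1 = -4 - 3 = -7$)
$-343 - w{\left(23 \right)} = -343 - -7 = -343 + 7 = -336$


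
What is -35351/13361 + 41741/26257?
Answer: -55078/52151 ≈ -1.0561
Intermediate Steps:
-35351/13361 + 41741/26257 = -35351*1/13361 + 41741*(1/26257) = -35351/13361 + 5963/3751 = -55078/52151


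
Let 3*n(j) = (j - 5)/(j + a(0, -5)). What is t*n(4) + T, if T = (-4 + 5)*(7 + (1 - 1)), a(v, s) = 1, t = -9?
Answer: 38/5 ≈ 7.6000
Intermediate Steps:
T = 7 (T = 1*(7 + 0) = 1*7 = 7)
n(j) = (-5 + j)/(3*(1 + j)) (n(j) = ((j - 5)/(j + 1))/3 = ((-5 + j)/(1 + j))/3 = (-5 + j)/(3*(1 + j)))
t*n(4) + T = -3*(-5 + 4)/(1 + 4) + 7 = -3*(-1)/5 + 7 = -9*(-1/15) + 7 = ⅗ + 7 = 38/5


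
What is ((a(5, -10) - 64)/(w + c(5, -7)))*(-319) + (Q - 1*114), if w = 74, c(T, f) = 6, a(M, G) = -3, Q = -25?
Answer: 10253/80 ≈ 128.16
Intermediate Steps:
((a(5, -10) - 64)/(w + c(5, -7)))*(-319) + (Q - 1*114) = ((-3 - 64)/(74 + 6))*(-319) + (-25 - 1*114) = -67/80*(-319) + (-25 - 114) = -67*1/80*(-319) - 139 = -67/80*(-319) - 139 = 21373/80 - 139 = 10253/80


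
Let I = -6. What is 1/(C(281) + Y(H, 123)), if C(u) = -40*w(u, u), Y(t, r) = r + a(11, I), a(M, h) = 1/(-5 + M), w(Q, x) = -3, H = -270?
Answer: 6/1459 ≈ 0.0041124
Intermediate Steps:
Y(t, r) = 1/6 + r (Y(t, r) = r + 1/(-5 + 11) = r + 1/6 = 1/6 + r)
C(u) = 120 (C(u) = -40*(-3) = 120)
1/(C(281) + Y(H, 123)) = 1/(120 + (1/6 + 123)) = 1/(120 + 739/6) = 1/(1459/6) = 6/1459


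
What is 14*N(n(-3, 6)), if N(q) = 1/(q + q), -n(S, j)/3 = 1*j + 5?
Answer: -7/33 ≈ -0.21212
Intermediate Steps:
n(S, j) = -15 - 3*j (n(S, j) = -3*(1*j + 5) = -3*(j + 5) = -3*(5 + j) = -15 - 3*j)
N(q) = 1/(2*q)
14*N(n(-3, 6)) = 14*(1/(2*(-15 - 3*6))) = 14*(1/(2*(-15 - 18))) = 14*((½)/(-33)) = 14*((½)*(-1/33)) = 14*(-1/66) = -7/33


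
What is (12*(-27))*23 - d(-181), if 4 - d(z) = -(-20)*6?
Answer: -7336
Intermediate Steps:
d(z) = -116 (d(z) = 4 - (-5)*(-4*6) = 4 - (-5)*(-24) = 4 - 1*120 = 4 - 120 = -116)
(12*(-27))*23 - d(-181) = (12*(-27))*23 - 1*(-116) = -324*23 + 116 = -7452 + 116 = -7336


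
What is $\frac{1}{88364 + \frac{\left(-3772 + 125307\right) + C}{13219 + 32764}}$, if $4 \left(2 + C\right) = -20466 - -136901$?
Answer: $\frac{26276}{2321938545} \approx 1.1316 \cdot 10^{-5}$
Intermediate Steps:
$C = \frac{116427}{4}$ ($C = -2 + \frac{-20466 - -136901}{4} = -2 + \frac{-20466 + 136901}{4} = -2 + \frac{1}{4} \cdot 116435 = -2 + \frac{116435}{4} = \frac{116427}{4} \approx 29107.0$)
$\frac{1}{88364 + \frac{\left(-3772 + 125307\right) + C}{13219 + 32764}} = \frac{1}{88364 + \frac{\left(-3772 + 125307\right) + \frac{116427}{4}}{13219 + 32764}} = \frac{1}{88364 + \frac{121535 + \frac{116427}{4}}{45983}} = \frac{1}{88364 + \frac{602567}{4} \cdot \frac{1}{45983}} = \frac{1}{88364 + \frac{86081}{26276}} = \frac{1}{\frac{2321938545}{26276}} = \frac{26276}{2321938545}$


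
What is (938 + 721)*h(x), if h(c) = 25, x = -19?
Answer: 41475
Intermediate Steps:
(938 + 721)*h(x) = (938 + 721)*25 = 1659*25 = 41475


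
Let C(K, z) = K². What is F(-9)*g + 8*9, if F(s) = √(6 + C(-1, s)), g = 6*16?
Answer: 72 + 96*√7 ≈ 325.99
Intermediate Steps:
g = 96
F(s) = √7 (F(s) = √(6 + (-1)²) = √(6 + 1) = √7)
F(-9)*g + 8*9 = √7*96 + 8*9 = 96*√7 + 72 = 72 + 96*√7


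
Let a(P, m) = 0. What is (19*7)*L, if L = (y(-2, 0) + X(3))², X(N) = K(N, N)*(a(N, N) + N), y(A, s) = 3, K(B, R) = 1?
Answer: 4788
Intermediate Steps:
X(N) = N (X(N) = 1*(0 + N) = 1*N = N)
L = 36 (L = (3 + 3)² = 6² = 36)
(19*7)*L = (19*7)*36 = 133*36 = 4788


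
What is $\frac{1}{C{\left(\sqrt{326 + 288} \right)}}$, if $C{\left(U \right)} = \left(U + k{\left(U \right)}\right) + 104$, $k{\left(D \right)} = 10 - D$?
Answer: $\frac{1}{114} \approx 0.0087719$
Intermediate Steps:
$C{\left(U \right)} = 114$ ($C{\left(U \right)} = \left(U - \left(-10 + U\right)\right) + 104 = 10 + 104 = 114$)
$\frac{1}{C{\left(\sqrt{326 + 288} \right)}} = \frac{1}{114}$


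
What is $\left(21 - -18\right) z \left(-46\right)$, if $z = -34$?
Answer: $60996$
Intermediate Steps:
$\left(21 - -18\right) z \left(-46\right) = \left(21 - -18\right) \left(-34\right) \left(-46\right) = \left(21 + 18\right) \left(-34\right) \left(-46\right) = 39 \left(-34\right) \left(-46\right) = \left(-1326\right) \left(-46\right) = 60996$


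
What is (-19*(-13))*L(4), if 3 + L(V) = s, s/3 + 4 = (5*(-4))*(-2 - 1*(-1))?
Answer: 11115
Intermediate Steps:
s = 48 (s = -12 + 3*((5*(-4))*(-2 - 1*(-1))) = -12 + 3*(-20*(-2 + 1)) = -12 + 3*(-20*(-1)) = -12 + 3*20 = -12 + 60 = 48)
L(V) = 45 (L(V) = -3 + 48 = 45)
(-19*(-13))*L(4) = -19*(-13)*45 = 247*45 = 11115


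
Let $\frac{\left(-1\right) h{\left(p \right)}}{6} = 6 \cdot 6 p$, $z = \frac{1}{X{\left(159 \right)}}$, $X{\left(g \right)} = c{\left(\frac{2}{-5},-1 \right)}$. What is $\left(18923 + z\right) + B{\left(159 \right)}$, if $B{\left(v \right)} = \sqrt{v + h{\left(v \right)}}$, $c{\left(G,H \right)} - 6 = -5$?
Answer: $18924 + i \sqrt{34185} \approx 18924.0 + 184.89 i$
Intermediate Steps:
$c{\left(G,H \right)} = 1$ ($c{\left(G,H \right)} = 6 - 5 = 1$)
$X{\left(g \right)} = 1$
$z = 1$ ($z = 1^{-1} = 1$)
$h{\left(p \right)} = - 216 p$ ($h{\left(p \right)} = - 6 \cdot 6 \cdot 6 p = - 6 \cdot 36 p = - 216 p$)
$B{\left(v \right)} = \sqrt{215} \sqrt{- v}$ ($B{\left(v \right)} = \sqrt{v - 216 v} = \sqrt{- 215 v} = \sqrt{215} \sqrt{- v}$)
$\left(18923 + z\right) + B{\left(159 \right)} = \left(18923 + 1\right) + \sqrt{215} \sqrt{\left(-1\right) 159} = 18924 + \sqrt{215} \sqrt{-159} = 18924 + \sqrt{215} i \sqrt{159} = 18924 + i \sqrt{34185}$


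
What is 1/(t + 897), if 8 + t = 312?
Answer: 1/1201 ≈ 0.00083264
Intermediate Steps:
t = 304 (t = -8 + 312 = 304)
1/(t + 897) = 1/(304 + 897) = 1/1201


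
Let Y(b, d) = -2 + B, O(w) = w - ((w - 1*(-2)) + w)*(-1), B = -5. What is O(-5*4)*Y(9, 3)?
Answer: 406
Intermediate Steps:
O(w) = 2 + 3*w (O(w) = w - ((w + 2) + w)*(-1) = w - ((2 + w) + w)*(-1) = w - (2 + 2*w)*(-1) = w - (-2 - 2*w) = w + (2 + 2*w) = 2 + 3*w)
Y(b, d) = -7 (Y(b, d) = -2 - 5 = -7)
O(-5*4)*Y(9, 3) = (2 + 3*(-5*4))*(-7) = (2 + 3*(-20))*(-7) = (2 - 60)*(-7) = -58*(-7) = 406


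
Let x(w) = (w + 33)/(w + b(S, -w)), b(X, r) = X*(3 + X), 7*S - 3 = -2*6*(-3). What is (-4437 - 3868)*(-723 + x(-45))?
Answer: 54366191/9 ≈ 6.0407e+6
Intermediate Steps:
S = 39/7 (S = 3/7 + (-2*6*(-3))/7 = 3/7 + (-12*(-3))/7 = 3/7 + (1/7)*36 = 3/7 + 36/7 = 39/7 ≈ 5.5714)
x(w) = (33 + w)/(2340/49 + w) (x(w) = (w + 33)/(w + 39*(3 + 39/7)/7) = (33 + w)/(w + (39/7)*(60/7)) = (33 + w)/(w + 2340/49) = (33 + w)/(2340/49 + w))
(-4437 - 3868)*(-723 + x(-45)) = (-4437 - 3868)*(-723 + 49*(33 - 45)/(2340 + 49*(-45))) = -8305*(-723 + 49*(-12)/(2340 - 2205)) = -8305*(-723 + 49*(-12)/135) = -8305*(-723 + 49*(1/135)*(-12)) = -8305*(-723 - 196/45) = -8305*(-32731/45) = 54366191/9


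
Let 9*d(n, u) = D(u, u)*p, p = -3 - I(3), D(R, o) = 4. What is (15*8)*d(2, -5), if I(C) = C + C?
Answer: -480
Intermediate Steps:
I(C) = 2*C
p = -9 (p = -3 - 2*3 = -3 - 1*6 = -3 - 6 = -9)
d(n, u) = -4 (d(n, u) = (4*(-9))/9 = (⅑)*(-36) = -4)
(15*8)*d(2, -5) = (15*8)*(-4) = 120*(-4) = -480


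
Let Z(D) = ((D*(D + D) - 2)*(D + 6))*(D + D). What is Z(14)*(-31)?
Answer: -6770400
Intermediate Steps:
Z(D) = 2*D*(-2 + 2*D**2)*(6 + D) (Z(D) = ((D*(2*D) - 2)*(6 + D))*(2*D) = ((2*D**2 - 2)*(6 + D))*(2*D) = ((-2 + 2*D**2)*(6 + D))*(2*D) = 2*D*(-2 + 2*D**2)*(6 + D))
Z(14)*(-31) = (4*14*(-6 + 14**3 - 1*14 + 6*14**2))*(-31) = (4*14*(-6 + 2744 - 14 + 6*196))*(-31) = (4*14*(-6 + 2744 - 14 + 1176))*(-31) = (4*14*3900)*(-31) = 218400*(-31) = -6770400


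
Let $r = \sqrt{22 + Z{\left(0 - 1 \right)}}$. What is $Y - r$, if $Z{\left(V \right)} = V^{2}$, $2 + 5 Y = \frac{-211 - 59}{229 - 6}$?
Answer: $- \frac{716}{1115} - \sqrt{23} \approx -5.438$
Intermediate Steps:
$Y = - \frac{716}{1115}$ ($Y = - \frac{2}{5} + \frac{\left(-211 - 59\right) \frac{1}{229 - 6}}{5} = - \frac{2}{5} + \frac{\left(-270\right) \frac{1}{223}}{5} = - \frac{2}{5} + \frac{1}{5} \left(- \frac{270}{223}\right) = - \frac{2}{5} - \frac{54}{223} = - \frac{716}{1115} \approx -0.64215$)
$r = \sqrt{23}$ ($r = \sqrt{22 + \left(0 - 1\right)^{2}} = \sqrt{22 + \left(-1\right)^{2}} = \sqrt{22 + 1} = \sqrt{23} \approx 4.7958$)
$Y - r = - \frac{716}{1115} - \sqrt{23}$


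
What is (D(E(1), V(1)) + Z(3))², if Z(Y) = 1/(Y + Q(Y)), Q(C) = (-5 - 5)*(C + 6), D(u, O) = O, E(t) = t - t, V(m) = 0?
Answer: 1/7569 ≈ 0.00013212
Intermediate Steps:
E(t) = 0
Q(C) = -60 - 10*C (Q(C) = -10*(6 + C) = -60 - 10*C)
Z(Y) = 1/(-60 - 9*Y) (Z(Y) = 1/(Y + (-60 - 10*Y)) = 1/(-60 - 9*Y))
(D(E(1), V(1)) + Z(3))² = (0 - 1/(60 + 9*3))² = (0 - 1/(60 + 27))² = (0 - 1/87)² = (-1/87)² = 1/7569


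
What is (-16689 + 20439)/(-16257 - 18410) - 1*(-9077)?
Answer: 314668609/34667 ≈ 9076.9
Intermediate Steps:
(-16689 + 20439)/(-16257 - 18410) - 1*(-9077) = 3750/(-34667) + 9077 = 3750*(-1/34667) + 9077 = -3750/34667 + 9077 = 314668609/34667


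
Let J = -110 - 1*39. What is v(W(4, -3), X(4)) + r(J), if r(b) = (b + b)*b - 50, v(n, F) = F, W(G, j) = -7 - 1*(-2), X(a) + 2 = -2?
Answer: 44348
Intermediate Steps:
X(a) = -4 (X(a) = -2 - 2 = -4)
W(G, j) = -5 (W(G, j) = -7 + 2 = -5)
J = -149 (J = -110 - 39 = -149)
r(b) = -50 + 2*b**2 (r(b) = (2*b)*b - 50 = 2*b**2 - 50 = -50 + 2*b**2)
v(W(4, -3), X(4)) + r(J) = -4 + (-50 + 2*(-149)**2) = -4 + (-50 + 2*22201) = -4 + (-50 + 44402) = -4 + 44352 = 44348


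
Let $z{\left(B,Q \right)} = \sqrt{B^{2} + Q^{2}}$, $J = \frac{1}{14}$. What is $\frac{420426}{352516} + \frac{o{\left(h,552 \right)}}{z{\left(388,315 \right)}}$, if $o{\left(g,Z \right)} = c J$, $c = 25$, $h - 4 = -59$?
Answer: $\frac{210213}{176258} + \frac{25 \sqrt{249769}}{3496766} \approx 1.1962$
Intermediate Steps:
$h = -55$ ($h = 4 - 59 = -55$)
$J = \frac{1}{14} \approx 0.071429$
$o{\left(g,Z \right)} = \frac{25}{14}$ ($o{\left(g,Z \right)} = 25 \cdot \frac{1}{14} = \frac{25}{14}$)
$\frac{420426}{352516} + \frac{o{\left(h,552 \right)}}{z{\left(388,315 \right)}} = \frac{420426}{352516} + \frac{25}{14 \sqrt{388^{2} + 315^{2}}} = 420426 \cdot \frac{1}{352516} + \frac{25}{14 \sqrt{150544 + 99225}} = \frac{210213}{176258} + \frac{25}{14 \sqrt{249769}} = \frac{210213}{176258} + \frac{25 \frac{\sqrt{249769}}{249769}}{14} = \frac{210213}{176258} + \frac{25 \sqrt{249769}}{3496766}$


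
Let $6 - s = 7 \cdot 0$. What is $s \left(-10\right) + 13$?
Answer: $-47$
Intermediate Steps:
$s = 6$ ($s = 6 - 7 \cdot 0 = 6 - 0 = 6 + 0 = 6$)
$s \left(-10\right) + 13 = 6 \left(-10\right) + 13 = -60 + 13 = -47$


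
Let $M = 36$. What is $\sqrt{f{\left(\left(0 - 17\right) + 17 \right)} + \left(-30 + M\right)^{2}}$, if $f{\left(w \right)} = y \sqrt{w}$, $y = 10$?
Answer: $6$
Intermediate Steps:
$f{\left(w \right)} = 10 \sqrt{w}$
$\sqrt{f{\left(\left(0 - 17\right) + 17 \right)} + \left(-30 + M\right)^{2}} = \sqrt{10 \sqrt{\left(0 - 17\right) + 17} + \left(-30 + 36\right)^{2}} = \sqrt{10 \sqrt{-17 + 17} + 6^{2}} = \sqrt{10 \sqrt{0} + 36} = \sqrt{10 \cdot 0 + 36} = \sqrt{0 + 36} = \sqrt{36} = 6$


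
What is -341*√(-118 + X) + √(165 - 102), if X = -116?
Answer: 3*√7 - 1023*I*√26 ≈ 7.9373 - 5216.3*I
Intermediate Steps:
-341*√(-118 + X) + √(165 - 102) = -341*√(-118 - 116) + √(165 - 102) = -1023*I*√26 + √63 = -1023*I*√26 + 3*√7 = 3*√7 - 1023*I*√26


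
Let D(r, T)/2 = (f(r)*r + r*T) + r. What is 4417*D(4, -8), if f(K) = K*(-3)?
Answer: -671384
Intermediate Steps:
f(K) = -3*K
D(r, T) = -6*r² + 2*r + 2*T*r (D(r, T) = 2*(((-3*r)*r + r*T) + r) = 2*((-3*r² + T*r) + r) = 2*(r - 3*r² + T*r) = -6*r² + 2*r + 2*T*r)
4417*D(4, -8) = 4417*(2*4*(1 - 8 - 3*4)) = 4417*(2*4*(1 - 8 - 12)) = 4417*(2*4*(-19)) = 4417*(-152) = -671384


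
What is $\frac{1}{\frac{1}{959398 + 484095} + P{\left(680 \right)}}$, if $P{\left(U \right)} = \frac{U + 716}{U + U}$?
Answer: $\frac{490787620}{503779397} \approx 0.97421$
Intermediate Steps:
$P{\left(U \right)} = \frac{716 + U}{2 U}$
$\frac{1}{\frac{1}{959398 + 484095} + P{\left(680 \right)}} = \frac{1}{\frac{1}{959398 + 484095} + \frac{716 + 680}{2 \cdot 680}} = \frac{1}{\frac{1}{1443493} + \frac{1}{2} \cdot \frac{1}{680} \cdot 1396} = \frac{1}{\frac{1}{1443493} + \frac{349}{340}} = \frac{1}{\frac{503779397}{490787620}} = \frac{490787620}{503779397}$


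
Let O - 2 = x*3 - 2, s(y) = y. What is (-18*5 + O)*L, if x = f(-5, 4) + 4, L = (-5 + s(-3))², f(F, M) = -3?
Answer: -5568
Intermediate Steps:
L = 64 (L = (-5 - 3)² = (-8)² = 64)
x = 1 (x = -3 + 4 = 1)
O = 3 (O = 2 + (1*3 - 2) = 2 + (3 - 2) = 2 + 1 = 3)
(-18*5 + O)*L = (-18*5 + 3)*64 = (-90 + 3)*64 = -87*64 = -5568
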